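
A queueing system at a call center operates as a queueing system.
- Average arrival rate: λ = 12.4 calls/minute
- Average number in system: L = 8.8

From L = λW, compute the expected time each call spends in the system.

Little's Law: L = λW, so W = L/λ
W = 8.8/12.4 = 0.7097 minutes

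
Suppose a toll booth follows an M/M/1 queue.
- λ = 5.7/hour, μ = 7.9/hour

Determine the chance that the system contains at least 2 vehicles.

ρ = λ/μ = 5.7/7.9 = 0.7215
P(N ≥ n) = ρⁿ
P(N ≥ 2) = 0.7215^2
P(N ≥ 2) = 0.5206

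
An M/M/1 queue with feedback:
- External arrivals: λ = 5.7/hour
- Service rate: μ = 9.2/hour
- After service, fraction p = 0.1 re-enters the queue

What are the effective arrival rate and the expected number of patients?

Effective arrival rate: λ_eff = λ/(1-p) = 5.7/(1-0.1) = 5.7/0.90 = 6.33333
ρ = λ_eff/μ = 6.33333/9.2 = 0.68841
L = ρ/(1-ρ) = 0.68841/(1-0.68841) = 2.2093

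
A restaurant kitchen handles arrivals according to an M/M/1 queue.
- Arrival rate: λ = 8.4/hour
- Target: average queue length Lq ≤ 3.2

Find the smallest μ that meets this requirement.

For M/M/1: Lq = λ²/(μ(μ-λ))
Need Lq ≤ 3.2, i.e. μ(μ-λ) ≥ λ²/3.2
μ² - 8.4μ - 70.56/3.2 ≥ 0  →  μ² - 8.4μ - 22.0500 ≥ 0
Quadratic formula (positive root): μ = [λ + √(λ² + 4×22.0500)]/2
Discriminant: 70.56 + 4×22.0500 = 158.7600, √158.7600 = 12.6000
μ ≥ (8.4 + 12.6000)/2 = 10.5000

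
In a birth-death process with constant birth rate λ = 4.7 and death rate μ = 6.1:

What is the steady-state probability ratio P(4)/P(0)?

For constant rates: P(n)/P(0) = (λ/μ)^n
P(4)/P(0) = (4.7/6.1)^4 = 0.7705^4 = 0.3524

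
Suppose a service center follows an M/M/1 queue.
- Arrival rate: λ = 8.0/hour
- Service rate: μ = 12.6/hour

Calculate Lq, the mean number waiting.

ρ = λ/μ = 8.0/12.6 = 0.6349
For M/M/1: Lq = λ²/(μ(μ-λ))
Lq = 64.00/(12.6 × 4.60)
Lq = 1.1042 customers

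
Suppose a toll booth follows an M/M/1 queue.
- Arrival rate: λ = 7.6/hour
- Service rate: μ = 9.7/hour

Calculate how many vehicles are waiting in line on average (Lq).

ρ = λ/μ = 7.6/9.7 = 0.7835
For M/M/1: Lq = λ²/(μ(μ-λ))
Lq = 57.76/(9.7 × 2.10)
Lq = 2.8355 vehicles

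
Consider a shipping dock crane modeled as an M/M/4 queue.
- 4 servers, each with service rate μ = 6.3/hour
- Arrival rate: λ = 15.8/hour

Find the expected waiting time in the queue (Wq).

Traffic intensity: ρ = λ/(cμ) = 15.8/(4×6.3) = 0.6270
Since ρ = 0.6270 < 1, system is stable.
Offered load a = λ/μ = cρ = 15.8/6.3 = 2.5079
P₀ = [ Σₙ₌₀^3 aⁿ/n! + a^4/(4!(1-ρ)) ]⁻¹
Σ = a^0/0! + a^1/1! + a^2/2! + a^3/3! = 1.00000 + 2.50794 + 3.14487 + 2.62905 = 9.2819
a^4/(4!(1-ρ)) = 39.5609/(24 × 0.37302) = 4.4190
P₀ = 1/(9.2819 + 4.4190) = 0.07299
Lq = P₀·a^4·ρ / (4!(1-ρ)²) = 0.072988 × 39.5609 × 0.62698 / (24 × 0.13914) = 0.5421
Wq = Lq/λ = 0.5421/15.8 = 0.03431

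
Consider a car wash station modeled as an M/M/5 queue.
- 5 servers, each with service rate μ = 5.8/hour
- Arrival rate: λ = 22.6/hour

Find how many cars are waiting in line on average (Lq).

Traffic intensity: ρ = λ/(cμ) = 22.6/(5×5.8) = 0.7793
Since ρ = 0.7793 < 1, system is stable.
Offered load a = λ/μ = cρ = 22.6/5.8 = 3.8966
P₀ = [ Σₙ₌₀^4 aⁿ/n! + a^5/(5!(1-ρ)) ]⁻¹
Σ = a^0/0! + a^1/1! + a^2/2! + a^3/3! + a^4/4! = 1.00000 + 3.89655 + 7.59156 + 9.86030 + 9.60529 = 31.9537
a^5/(5!(1-ρ)) = 898.2603/(120 × 0.2206897) = 33.9187
P₀ = 1/(31.9537 + 33.9187) = 0.01518
Lq = P₀·a^5·ρ / (5!(1-ρ)²) = 0.01518 × 898.2603 × 0.7793 / (120 × 0.04870) = 1.8183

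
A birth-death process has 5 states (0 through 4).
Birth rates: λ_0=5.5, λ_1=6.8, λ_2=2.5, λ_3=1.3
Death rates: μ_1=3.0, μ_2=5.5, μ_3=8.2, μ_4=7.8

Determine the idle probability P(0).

Ratios P(n)/P(0) = (λ₀···λₙ₋₁)/(μ₁···μₙ):
P(1)/P(0) = (5.5)/(3.0) = 1.8333
P(2)/P(0) = (5.5×6.8)/(3.0×5.5) = 2.2667
P(3)/P(0) = (5.5×6.8×2.5)/(3.0×5.5×8.2) = 0.69106
P(4)/P(0) = (5.5×6.8×2.5×1.3)/(3.0×5.5×8.2×7.8) = 0.11518

Normalization: ∑ P(n) = 1
P(0) × (1.0000 + 1.8333 + 2.2667 + 0.69106 + 0.11518) = 1
P(0) × 5.9062 = 1
P(0) = 1/5.9062 = 0.1693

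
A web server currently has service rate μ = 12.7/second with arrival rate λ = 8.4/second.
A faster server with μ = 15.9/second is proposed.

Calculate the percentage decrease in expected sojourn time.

System 1: ρ₁ = 8.4/12.7 = 0.6614, W₁ = 1/(12.7-8.4) = 0.23256
System 2: ρ₂ = 8.4/15.9 = 0.5283, W₂ = 1/(15.9-8.4) = 0.13333
Improvement: (W₁-W₂)/W₁ = (0.23256-0.13333)/0.23256 = 42.67%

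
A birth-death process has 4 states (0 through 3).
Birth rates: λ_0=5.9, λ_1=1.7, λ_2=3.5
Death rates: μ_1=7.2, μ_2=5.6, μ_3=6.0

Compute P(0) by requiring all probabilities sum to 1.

Ratios P(n)/P(0) = (λ₀···λₙ₋₁)/(μ₁···μₙ):
P(1)/P(0) = (5.9)/(7.2) = 0.8194
P(2)/P(0) = (5.9×1.7)/(7.2×5.6) = 0.2488
P(3)/P(0) = (5.9×1.7×3.5)/(7.2×5.6×6.0) = 0.1451

Normalization: ∑ P(n) = 1
P(0) × (1.0000 + 0.8194 + 0.2488 + 0.1451) = 1
P(0) × 2.2133 = 1
P(0) = 1/2.2133 = 0.4518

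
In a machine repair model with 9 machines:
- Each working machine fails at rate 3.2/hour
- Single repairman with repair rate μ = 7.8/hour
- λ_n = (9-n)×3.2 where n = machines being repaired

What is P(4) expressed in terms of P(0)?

P(4)/P(0) = ∏_{i=0}^{4-1} λ_i/μ_{i+1}
= (9-0)×3.2/7.8 × (9-1)×3.2/7.8 × (9-2)×3.2/7.8 × (9-3)×3.2/7.8
= 85.6650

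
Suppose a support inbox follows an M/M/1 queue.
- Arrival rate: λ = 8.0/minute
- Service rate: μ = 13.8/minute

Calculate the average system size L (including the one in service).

ρ = λ/μ = 8.0/13.8 = 0.5797
For M/M/1: L = λ/(μ-λ)
L = 8.0/(13.8-8.0) = 8.0/5.80
L = 1.3793 emails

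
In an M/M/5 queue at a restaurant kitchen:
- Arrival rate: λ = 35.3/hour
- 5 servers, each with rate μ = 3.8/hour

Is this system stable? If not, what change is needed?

Stability requires ρ = λ/(cμ) < 1
ρ = 35.3/(5 × 3.8) = 35.3/19.00 = 1.8579
Since 1.8579 ≥ 1, the system is UNSTABLE.
Need c > λ/μ = 35.3/3.8 = 9.29.
Minimum servers needed: c = 10.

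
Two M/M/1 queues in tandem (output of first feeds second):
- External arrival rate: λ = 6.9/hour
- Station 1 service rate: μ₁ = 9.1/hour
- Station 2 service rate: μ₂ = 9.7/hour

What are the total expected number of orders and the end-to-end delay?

By Jackson's theorem, each station behaves as independent M/M/1.
Station 1: ρ₁ = 6.9/9.1 = 0.7582, L₁ = ρ₁/(1-ρ₁) = λ/(μ₁-λ) = 6.9/2.20 = 3.13636
Station 2: ρ₂ = 6.9/9.7 = 0.7113, L₂ = ρ₂/(1-ρ₂) = λ/(μ₂-λ) = 6.9/2.80 = 2.46429
Total: L = L₁ + L₂ = 3.13636 + 2.46429 = 5.6006
W = L/λ = 5.6006/6.9 = 0.8117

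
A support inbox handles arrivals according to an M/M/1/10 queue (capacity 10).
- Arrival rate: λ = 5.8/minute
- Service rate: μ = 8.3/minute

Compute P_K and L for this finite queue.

ρ = λ/μ = 5.8/8.3 = 0.698795
P₀ = (1-ρ)/(1-ρ^(K+1)) = (1-0.698795)/(1-0.698795^11) = 0.3012/0.9806 = 0.3072
P_K = P₀×ρ^K = 0.30716 × 0.698795^10 = 0.30716 × 0.027765 = 0.008528
Blocking probability P_10 = 0.008528 (0.85%)
L = ρ[1 - (K+1)ρ^K + Kρ^(K+1)] / [(1-ρ)(1-ρ^(K+1))]
L = 0.698795 × (1 - 11×0.027765 + 10×0.019402) / ((1 - 0.698795) × (1 - 0.019402)) = 2.1024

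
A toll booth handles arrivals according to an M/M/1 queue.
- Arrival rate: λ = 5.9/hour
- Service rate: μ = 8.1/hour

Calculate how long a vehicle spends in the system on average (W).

First, compute utilization: ρ = λ/μ = 5.9/8.1 = 0.7284
For M/M/1: W = 1/(μ-λ)
W = 1/(8.1-5.9) = 1/2.20
W = 0.4545 hours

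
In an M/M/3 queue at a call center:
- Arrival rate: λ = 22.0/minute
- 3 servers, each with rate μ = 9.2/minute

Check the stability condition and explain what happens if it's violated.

Stability requires ρ = λ/(cμ) < 1
ρ = 22.0/(3 × 9.2) = 22.0/27.60 = 0.7971
Since 0.7971 < 1, the system is STABLE.
The servers are busy 79.71% of the time.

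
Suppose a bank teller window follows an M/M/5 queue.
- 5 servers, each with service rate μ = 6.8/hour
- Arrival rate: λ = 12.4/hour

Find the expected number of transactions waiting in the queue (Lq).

Traffic intensity: ρ = λ/(cμ) = 12.4/(5×6.8) = 0.3647
Since ρ = 0.3647 < 1, system is stable.
Offered load a = λ/μ = cρ = 12.4/6.8 = 1.8235
P₀ = [ Σₙ₌₀^4 aⁿ/n! + a^5/(5!(1-ρ)) ]⁻¹
Σ = a^0/0! + a^1/1! + a^2/2! + a^3/3! + a^4/4! = 1.00000 + 1.82353 + 1.66263 + 1.01062 + 0.460723 = 5.9575
a^5/(5!(1-ρ)) = 20.1634/(120 × 0.6353) = 0.2645
P₀ = 1/(5.9575 + 0.2645) = 0.1607
Lq = P₀·a^5·ρ / (5!(1-ρ)²) = 0.1607 × 20.1634 × 0.3647 / (120 × 0.4036) = 0.02440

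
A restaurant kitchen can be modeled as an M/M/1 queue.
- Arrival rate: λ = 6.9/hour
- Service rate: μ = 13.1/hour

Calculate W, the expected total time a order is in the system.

First, compute utilization: ρ = λ/μ = 6.9/13.1 = 0.5267
For M/M/1: W = 1/(μ-λ)
W = 1/(13.1-6.9) = 1/6.20
W = 0.1613 hours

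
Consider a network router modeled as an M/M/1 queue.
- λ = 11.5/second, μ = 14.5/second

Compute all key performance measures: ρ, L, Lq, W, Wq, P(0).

Step 1: ρ = λ/μ = 11.5/14.5 = 0.7931
Step 2: L = λ/(μ-λ) = 11.5/3.00 = 3.8333
Step 3: Lq = λ²/(μ(μ-λ)) = 132.25/(14.5×3.00) = 3.0402
Step 4: W = 1/(μ-λ) = 1/3.00 = 0.33333
Step 5: Wq = λ/(μ(μ-λ)) = 11.5/(14.5×3.00) = 0.2644
Step 6: P(0) = 1-ρ = 0.2069
Verify: L = λW = 11.5×0.33333 = 3.8333 ✔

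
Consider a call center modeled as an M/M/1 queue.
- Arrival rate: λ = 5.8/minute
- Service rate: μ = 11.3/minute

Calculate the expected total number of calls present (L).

ρ = λ/μ = 5.8/11.3 = 0.5133
For M/M/1: L = λ/(μ-λ)
L = 5.8/(11.3-5.8) = 5.8/5.50
L = 1.0545 calls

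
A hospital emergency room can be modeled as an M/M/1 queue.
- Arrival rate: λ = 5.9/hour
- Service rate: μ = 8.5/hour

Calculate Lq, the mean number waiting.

ρ = λ/μ = 5.9/8.5 = 0.6941
For M/M/1: Lq = λ²/(μ(μ-λ))
Lq = 34.81/(8.5 × 2.60)
Lq = 1.5751 patients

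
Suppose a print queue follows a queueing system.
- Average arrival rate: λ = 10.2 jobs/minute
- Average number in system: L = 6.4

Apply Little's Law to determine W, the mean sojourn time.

Little's Law: L = λW, so W = L/λ
W = 6.4/10.2 = 0.6275 minutes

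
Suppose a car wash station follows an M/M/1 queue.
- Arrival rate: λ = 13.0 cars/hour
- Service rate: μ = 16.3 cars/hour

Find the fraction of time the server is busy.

Server utilization: ρ = λ/μ
ρ = 13.0/16.3 = 0.7975
The server is busy 79.75% of the time.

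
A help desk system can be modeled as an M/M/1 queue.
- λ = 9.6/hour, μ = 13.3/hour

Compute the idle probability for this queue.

ρ = λ/μ = 9.6/13.3 = 0.7218
P(0) = 1 - ρ = 1 - 0.7218 = 0.2782
The server is idle 27.82% of the time.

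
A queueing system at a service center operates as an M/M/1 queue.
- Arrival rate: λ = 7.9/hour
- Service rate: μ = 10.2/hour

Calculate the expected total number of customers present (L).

ρ = λ/μ = 7.9/10.2 = 0.7745
For M/M/1: L = λ/(μ-λ)
L = 7.9/(10.2-7.9) = 7.9/2.30
L = 3.4348 customers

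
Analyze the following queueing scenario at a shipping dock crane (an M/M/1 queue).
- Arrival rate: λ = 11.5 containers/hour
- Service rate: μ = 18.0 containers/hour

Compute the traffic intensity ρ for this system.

Server utilization: ρ = λ/μ
ρ = 11.5/18.0 = 0.6389
The server is busy 63.89% of the time.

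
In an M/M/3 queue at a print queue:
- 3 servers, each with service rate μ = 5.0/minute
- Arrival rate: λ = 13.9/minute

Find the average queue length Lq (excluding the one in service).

Traffic intensity: ρ = λ/(cμ) = 13.9/(3×5.0) = 0.9267
Since ρ = 0.9267 < 1, system is stable.
Offered load a = λ/μ = cρ = 13.9/5.0 = 2.7800
P₀ = [ Σₙ₌₀^2 aⁿ/n! + a^3/(3!(1-ρ)) ]⁻¹
Σ = a^0/0! + a^1/1! + a^2/2! = 1.0000 + 2.7800 + 3.8642 = 7.6442
a^3/(3!(1-ρ)) = 21.48495/(6 × 0.07333333) = 48.8294
P₀ = 1/(7.6442 + 48.8294) = 0.01771
Lq = P₀·a^3·ρ / (3!(1-ρ)²) = 0.01770738 × 21.48495 × 0.9266667 / (6 × 0.005377778) = 10.9259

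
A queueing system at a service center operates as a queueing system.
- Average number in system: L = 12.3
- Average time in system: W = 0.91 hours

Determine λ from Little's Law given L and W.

Little's Law: L = λW, so λ = L/W
λ = 12.3/0.91 = 13.5165 customers/hour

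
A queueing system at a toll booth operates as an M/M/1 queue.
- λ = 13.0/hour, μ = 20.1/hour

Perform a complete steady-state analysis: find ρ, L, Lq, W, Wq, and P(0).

Step 1: ρ = λ/μ = 13.0/20.1 = 0.6468
Step 2: L = λ/(μ-λ) = 13.0/7.10 = 1.8310
Step 3: Lq = λ²/(μ(μ-λ)) = 169.00/(20.1×7.10) = 1.1842
Step 4: W = 1/(μ-λ) = 1/7.10 = 0.140845
Step 5: Wq = λ/(μ(μ-λ)) = 13.0/(20.1×7.10) = 0.09109
Step 6: P(0) = 1-ρ = 0.3532
Verify: L = λW = 13.0×0.140845 = 1.8310 ✔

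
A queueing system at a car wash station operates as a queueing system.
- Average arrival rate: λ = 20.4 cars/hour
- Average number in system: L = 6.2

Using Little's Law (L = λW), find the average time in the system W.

Little's Law: L = λW, so W = L/λ
W = 6.2/20.4 = 0.3039 hours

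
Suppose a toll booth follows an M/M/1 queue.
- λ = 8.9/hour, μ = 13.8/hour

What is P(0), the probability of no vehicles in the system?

ρ = λ/μ = 8.9/13.8 = 0.6449
P(0) = 1 - ρ = 1 - 0.6449 = 0.3551
The server is idle 35.51% of the time.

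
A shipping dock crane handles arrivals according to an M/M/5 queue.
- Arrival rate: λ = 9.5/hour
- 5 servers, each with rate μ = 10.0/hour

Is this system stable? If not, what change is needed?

Stability requires ρ = λ/(cμ) < 1
ρ = 9.5/(5 × 10.0) = 9.5/50.00 = 0.1900
Since 0.1900 < 1, the system is STABLE.
The servers are busy 19.00% of the time.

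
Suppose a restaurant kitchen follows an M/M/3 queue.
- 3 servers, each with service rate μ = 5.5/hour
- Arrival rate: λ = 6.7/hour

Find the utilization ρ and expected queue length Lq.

Traffic intensity: ρ = λ/(cμ) = 6.7/(3×5.5) = 0.4061
Since ρ = 0.4061 < 1, system is stable.
Offered load a = λ/μ = cρ = 6.7/5.5 = 1.2182
P₀ = [ Σₙ₌₀^2 aⁿ/n! + a^3/(3!(1-ρ)) ]⁻¹
Σ = a^0/0! + a^1/1! + a^2/2! = 1.0000 + 1.2182 + 0.7420 = 2.9602
a^3/(3!(1-ρ)) = 1.8077/(6 × 0.5939) = 0.5073
P₀ = 1/(2.9602 + 0.5073) = 0.2884
Lq = P₀·a^3·ρ / (3!(1-ρ)²) = 0.2884 × 1.8077 × 0.4061 / (6 × 0.3528) = 0.1000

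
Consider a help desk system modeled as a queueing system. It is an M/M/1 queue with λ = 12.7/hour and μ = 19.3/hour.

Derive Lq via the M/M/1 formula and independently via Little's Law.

Method 1 (direct): Lq = λ²/(μ(μ-λ)) = 161.29/(19.3 × 6.60) = 1.2662

Method 2 (Little's Law):
W = 1/(μ-λ) = 1/6.60 = 0.151515
Wq = W - 1/μ = 0.151515 - 0.0518135 = 0.09970
Lq = λWq = 12.7 × 0.09970 = 1.2662 ✔ (matches Method 1)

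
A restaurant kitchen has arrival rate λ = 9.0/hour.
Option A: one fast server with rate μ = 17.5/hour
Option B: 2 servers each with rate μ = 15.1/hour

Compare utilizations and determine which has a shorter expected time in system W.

Option A: single server μ = 17.5 (M/M/1)
  ρ_A = 9.0/17.5 = 0.5143
  W_A = 1/(μ-λ) = 1/(17.5-9.0) = 1/8.50 = 0.1176

Option B: 2 servers μ = 15.1 (M/M/2)
  ρ_B = λ/(cμ) = 9.0/(2×15.1) = 0.2980
  Offered load a = λ/μ = cρ = 9.0/15.1 = 0.5960
  P₀ = [ Σₙ₌₀^1 aⁿ/n! + a^2/(2!(1-ρ)) ]⁻¹
  Σ = a^0/0! + a^1/1! = 1.0000 + 0.5960 = 1.5960
  a^2/(2!(1-ρ)) = 0.3552/(2 × 0.7020) = 0.2530
  P₀ = 1/(1.5960 + 0.2530) = 0.5408
  Lq = P₀·a^2·ρ / (2!(1-ρ)²) = 0.54082 × 0.35525 × 0.29801 / (2 × 0.49279) = 0.05809
  Wq_B = Lq/λ = 0.058094/9.0 = 0.006455
  W_B = Wq_B + 1/μ = 0.006455 + 0.06623 = 0.07268

Since W_B = 0.07268 < W_A = 0.1176, Option B (multiple servers) has the shorter time in system.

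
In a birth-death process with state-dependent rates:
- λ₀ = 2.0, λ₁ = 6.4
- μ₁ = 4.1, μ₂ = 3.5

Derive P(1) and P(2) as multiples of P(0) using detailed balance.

Balance equations:
State 0: λ₀P₀ = μ₁P₁ → P₁ = (λ₀/μ₁)P₀ = (2.0/4.1)P₀ = 0.4878P₀
State 1: P₂ = (λ₀λ₁)/(μ₁μ₂)P₀ = (2.0×6.4)/(4.1×3.5)P₀ = 0.8920P₀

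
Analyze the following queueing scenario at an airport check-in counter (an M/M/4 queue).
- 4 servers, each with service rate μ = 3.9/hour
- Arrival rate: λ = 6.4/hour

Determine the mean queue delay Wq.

Traffic intensity: ρ = λ/(cμ) = 6.4/(4×3.9) = 0.4103
Since ρ = 0.4103 < 1, system is stable.
Offered load a = λ/μ = cρ = 6.4/3.9 = 1.6410
P₀ = [ Σₙ₌₀^3 aⁿ/n! + a^4/(4!(1-ρ)) ]⁻¹
Σ = a^0/0! + a^1/1! + a^2/2! + a^3/3! = 1.0000 + 1.6410 + 1.3465 + 0.7365 = 4.7240
a^4/(4!(1-ρ)) = 7.2521/(24 × 0.5897) = 0.5124
P₀ = 1/(4.7240 + 0.5124) = 0.1910
Lq = P₀·a^4·ρ / (4!(1-ρ)²) = 0.19097 × 7.2521 × 0.41026 / (24 × 0.34780) = 0.06807
Wq = Lq/λ = 0.06807/6.4 = 0.01064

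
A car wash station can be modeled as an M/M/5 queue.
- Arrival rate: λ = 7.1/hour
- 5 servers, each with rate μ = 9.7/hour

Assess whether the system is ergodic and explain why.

Stability requires ρ = λ/(cμ) < 1
ρ = 7.1/(5 × 9.7) = 7.1/48.50 = 0.1464
Since 0.1464 < 1, the system is STABLE.
The servers are busy 14.64% of the time.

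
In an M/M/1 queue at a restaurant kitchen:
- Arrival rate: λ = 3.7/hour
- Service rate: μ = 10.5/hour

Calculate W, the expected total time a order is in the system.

First, compute utilization: ρ = λ/μ = 3.7/10.5 = 0.3524
For M/M/1: W = 1/(μ-λ)
W = 1/(10.5-3.7) = 1/6.80
W = 0.1471 hours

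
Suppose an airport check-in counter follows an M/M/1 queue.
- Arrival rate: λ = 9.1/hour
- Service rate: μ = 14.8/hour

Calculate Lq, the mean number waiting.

ρ = λ/μ = 9.1/14.8 = 0.6149
For M/M/1: Lq = λ²/(μ(μ-λ))
Lq = 82.81/(14.8 × 5.70)
Lq = 0.9816 passengers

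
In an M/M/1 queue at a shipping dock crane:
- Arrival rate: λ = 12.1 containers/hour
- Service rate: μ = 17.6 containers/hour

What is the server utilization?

Server utilization: ρ = λ/μ
ρ = 12.1/17.6 = 0.6875
The server is busy 68.75% of the time.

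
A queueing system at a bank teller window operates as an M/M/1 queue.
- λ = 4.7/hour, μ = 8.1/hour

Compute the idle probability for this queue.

ρ = λ/μ = 4.7/8.1 = 0.5802
P(0) = 1 - ρ = 1 - 0.5802 = 0.4198
The server is idle 41.98% of the time.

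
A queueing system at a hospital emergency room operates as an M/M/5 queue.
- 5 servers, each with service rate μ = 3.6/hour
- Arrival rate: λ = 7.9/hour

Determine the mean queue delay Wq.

Traffic intensity: ρ = λ/(cμ) = 7.9/(5×3.6) = 0.4389
Since ρ = 0.4389 < 1, system is stable.
Offered load a = λ/μ = cρ = 7.9/3.6 = 2.1944
P₀ = [ Σₙ₌₀^4 aⁿ/n! + a^5/(5!(1-ρ)) ]⁻¹
Σ = a^0/0! + a^1/1! + a^2/2! + a^3/3! + a^4/4! = 1.0000 + 2.1944 + 2.4078 + 1.7613 + 0.9662 = 8.3297
a^5/(5!(1-ρ)) = 50.8889/(120 × 0.5611) = 0.7558
P₀ = 1/(8.3297 + 0.7558) = 0.1101
Lq = P₀·a^5·ρ / (5!(1-ρ)²) = 0.11007 × 50.8889 × 0.43889 / (120 × 0.31485) = 0.06507
Wq = Lq/λ = 0.065065/7.9 = 0.008236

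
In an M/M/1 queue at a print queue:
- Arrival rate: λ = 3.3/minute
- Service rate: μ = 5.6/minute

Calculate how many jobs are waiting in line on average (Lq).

ρ = λ/μ = 3.3/5.6 = 0.5893
For M/M/1: Lq = λ²/(μ(μ-λ))
Lq = 10.89/(5.6 × 2.30)
Lq = 0.8455 jobs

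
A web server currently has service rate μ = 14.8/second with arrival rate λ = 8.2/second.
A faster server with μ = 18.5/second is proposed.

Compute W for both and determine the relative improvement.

System 1: ρ₁ = 8.2/14.8 = 0.5541, W₁ = 1/(14.8-8.2) = 0.15152
System 2: ρ₂ = 8.2/18.5 = 0.4432, W₂ = 1/(18.5-8.2) = 0.097087
Improvement: (W₁-W₂)/W₁ = (0.15152-0.097087)/0.15152 = 35.92%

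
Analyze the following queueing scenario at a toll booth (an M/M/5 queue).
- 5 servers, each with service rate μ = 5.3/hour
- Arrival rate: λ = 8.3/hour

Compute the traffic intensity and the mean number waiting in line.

Traffic intensity: ρ = λ/(cμ) = 8.3/(5×5.3) = 0.3132
Since ρ = 0.3132 < 1, system is stable.
Offered load a = λ/μ = cρ = 8.3/5.3 = 1.5660
P₀ = [ Σₙ₌₀^4 aⁿ/n! + a^5/(5!(1-ρ)) ]⁻¹
Σ = a^0/0! + a^1/1! + a^2/2! + a^3/3! + a^4/4! = 1.00000 + 1.56604 + 1.22624 + 0.640111 + 0.250610 = 4.6830
a^5/(5!(1-ρ)) = 9.4191/(120 × 0.6868) = 0.1143
P₀ = 1/(4.6830 + 0.1143) = 0.2085
Lq = P₀·a^5·ρ / (5!(1-ρ)²) = 0.20845 × 9.4191 × 0.31321 / (120 × 0.47168) = 0.01086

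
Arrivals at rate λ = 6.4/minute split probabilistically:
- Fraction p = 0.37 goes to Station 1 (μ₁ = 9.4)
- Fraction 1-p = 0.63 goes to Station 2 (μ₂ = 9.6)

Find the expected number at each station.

Effective rates: λ₁ = 6.4×0.37 = 2.368, λ₂ = 6.4×0.63 = 4.032
Station 1: ρ₁ = 2.368/9.4 = 0.2519, L₁ = ρ₁/(1-ρ₁) = 0.2519/(1-0.2519) = 0.3367
Station 2: ρ₂ = 4.032/9.6 = 0.4200, L₂ = ρ₂/(1-ρ₂) = 0.4200/(1-0.4200) = 0.7241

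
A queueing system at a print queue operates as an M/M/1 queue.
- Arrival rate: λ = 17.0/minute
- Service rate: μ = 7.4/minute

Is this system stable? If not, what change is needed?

Stability requires ρ = λ/(cμ) < 1
ρ = 17.0/(1 × 7.4) = 17.0/7.40 = 2.2973
Since 2.2973 ≥ 1, the system is UNSTABLE.
Queue grows without bound. Need μ > λ = 17.0.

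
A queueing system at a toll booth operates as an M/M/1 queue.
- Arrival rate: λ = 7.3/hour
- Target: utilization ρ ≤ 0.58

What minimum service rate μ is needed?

ρ = λ/μ, so μ = λ/ρ
μ ≥ 7.3/0.58 = 12.5862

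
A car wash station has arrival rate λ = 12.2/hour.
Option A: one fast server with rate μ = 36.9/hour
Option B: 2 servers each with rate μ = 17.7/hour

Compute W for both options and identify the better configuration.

Option A: single server μ = 36.9 (M/M/1)
  ρ_A = 12.2/36.9 = 0.3306
  W_A = 1/(μ-λ) = 1/(36.9-12.2) = 1/24.70 = 0.04049

Option B: 2 servers μ = 17.7 (M/M/2)
  ρ_B = λ/(cμ) = 12.2/(2×17.7) = 0.3446
  Offered load a = λ/μ = cρ = 12.2/17.7 = 0.6893
  P₀ = [ Σₙ₌₀^1 aⁿ/n! + a^2/(2!(1-ρ)) ]⁻¹
  Σ = a^0/0! + a^1/1! = 1.0000 + 0.6893 = 1.6893
  a^2/(2!(1-ρ)) = 0.4751/(2 × 0.6554) = 0.3625
  P₀ = 1/(1.6893 + 0.3625) = 0.4874
  Lq = P₀·a^2·ρ / (2!(1-ρ)²) = 0.4874 × 0.4751 × 0.3446 / (2 × 0.4295) = 0.09290
  Wq_B = Lq/λ = 0.092899/12.2 = 0.0076147
  W_B = Wq_B + 1/μ = 0.0076147 + 0.056497 = 0.06411

Since W_A = 0.04049 < W_B = 0.06411, Option A (single fast server) has the shorter time in system.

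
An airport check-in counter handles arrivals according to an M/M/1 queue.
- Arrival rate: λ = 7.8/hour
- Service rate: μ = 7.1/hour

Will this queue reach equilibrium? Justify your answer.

Stability requires ρ = λ/(cμ) < 1
ρ = 7.8/(1 × 7.1) = 7.8/7.10 = 1.0986
Since 1.0986 ≥ 1, the system is UNSTABLE.
Queue grows without bound. Need μ > λ = 7.8.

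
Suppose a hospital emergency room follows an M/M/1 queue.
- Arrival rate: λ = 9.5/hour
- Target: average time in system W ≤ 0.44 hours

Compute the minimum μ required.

For M/M/1: W = 1/(μ-λ)
Need W ≤ 0.44, so 1/(μ-λ) ≤ 0.44
μ - λ ≥ 1/0.44 = 2.2727
μ ≥ 9.5 + 2.2727 = 11.7727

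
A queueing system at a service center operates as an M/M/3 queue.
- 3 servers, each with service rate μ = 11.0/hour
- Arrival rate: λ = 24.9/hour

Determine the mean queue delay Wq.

Traffic intensity: ρ = λ/(cμ) = 24.9/(3×11.0) = 0.7545
Since ρ = 0.7545 < 1, system is stable.
Offered load a = λ/μ = cρ = 24.9/11.0 = 2.2636
P₀ = [ Σₙ₌₀^2 aⁿ/n! + a^3/(3!(1-ρ)) ]⁻¹
Σ = a^0/0! + a^1/1! + a^2/2! = 1.00000 + 2.26364 + 2.56202 = 5.8257
a^3/(3!(1-ρ)) = 11.59898/(6 × 0.2454545) = 7.8759
P₀ = 1/(5.8257 + 7.8759) = 0.07298
Lq = P₀·a^3·ρ / (3!(1-ρ)²) = 0.072985 × 11.5990 × 0.75455 / (6 × 0.060248) = 1.7670
Wq = Lq/λ = 1.7670/24.9 = 0.07096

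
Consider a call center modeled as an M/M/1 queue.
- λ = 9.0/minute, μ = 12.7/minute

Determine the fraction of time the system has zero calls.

ρ = λ/μ = 9.0/12.7 = 0.7087
P(0) = 1 - ρ = 1 - 0.7087 = 0.2913
The server is idle 29.13% of the time.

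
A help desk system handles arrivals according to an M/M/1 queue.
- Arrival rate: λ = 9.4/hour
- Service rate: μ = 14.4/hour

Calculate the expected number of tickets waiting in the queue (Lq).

ρ = λ/μ = 9.4/14.4 = 0.6528
For M/M/1: Lq = λ²/(μ(μ-λ))
Lq = 88.36/(14.4 × 5.00)
Lq = 1.2272 tickets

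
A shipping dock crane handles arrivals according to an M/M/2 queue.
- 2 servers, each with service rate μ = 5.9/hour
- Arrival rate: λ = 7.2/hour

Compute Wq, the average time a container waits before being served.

Traffic intensity: ρ = λ/(cμ) = 7.2/(2×5.9) = 0.6102
Since ρ = 0.6102 < 1, system is stable.
Offered load a = λ/μ = cρ = 7.2/5.9 = 1.2203
P₀ = [ Σₙ₌₀^1 aⁿ/n! + a^2/(2!(1-ρ)) ]⁻¹
Σ = a^0/0! + a^1/1! = 1.0000 + 1.2203 = 2.2203
a^2/(2!(1-ρ)) = 1.4892/(2 × 0.38983) = 1.9101
P₀ = 1/(2.2203 + 1.9101) = 0.2421
Lq = P₀·a^2·ρ / (2!(1-ρ)²) = 0.24211 × 1.4892 × 0.61017 / (2 × 0.15197) = 0.7238
Wq = Lq/λ = 0.7238/7.2 = 0.1005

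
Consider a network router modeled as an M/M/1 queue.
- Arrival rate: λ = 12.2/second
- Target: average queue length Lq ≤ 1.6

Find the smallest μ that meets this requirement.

For M/M/1: Lq = λ²/(μ(μ-λ))
Need Lq ≤ 1.6, i.e. μ(μ-λ) ≥ λ²/1.6
μ² - 12.2μ - 148.84/1.6 ≥ 0  →  μ² - 12.2μ - 93.0250 ≥ 0
Quadratic formula (positive root): μ = [λ + √(λ² + 4×93.0250)]/2
Discriminant: 148.84 + 4×93.0250 = 520.9400, √520.9400 = 22.8241
μ ≥ (12.2 + 22.8241)/2 = 17.5121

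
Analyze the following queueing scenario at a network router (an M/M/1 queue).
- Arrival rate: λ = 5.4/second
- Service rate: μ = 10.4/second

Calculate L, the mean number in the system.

ρ = λ/μ = 5.4/10.4 = 0.5192
For M/M/1: L = λ/(μ-λ)
L = 5.4/(10.4-5.4) = 5.4/5.00
L = 1.0800 packets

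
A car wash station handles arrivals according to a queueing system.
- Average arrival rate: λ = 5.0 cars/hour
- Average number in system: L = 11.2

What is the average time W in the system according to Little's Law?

Little's Law: L = λW, so W = L/λ
W = 11.2/5.0 = 2.2400 hours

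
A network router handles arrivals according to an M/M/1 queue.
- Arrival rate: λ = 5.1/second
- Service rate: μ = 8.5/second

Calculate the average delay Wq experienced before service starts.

First, compute utilization: ρ = λ/μ = 5.1/8.5 = 0.6000
For M/M/1: Wq = λ/(μ(μ-λ))
Wq = 5.1/(8.5 × (8.5-5.1))
Wq = 5.1/(8.5 × 3.40)
Wq = 0.1765 seconds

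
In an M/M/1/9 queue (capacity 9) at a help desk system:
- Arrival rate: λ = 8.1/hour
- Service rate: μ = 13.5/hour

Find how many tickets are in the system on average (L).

ρ = λ/μ = 8.1/13.5 = 0.6000
P₀ = (1-ρ)/(1-ρ^(K+1)) = (1-0.6000)/(1-0.6000^10) = 0.4000/0.9940 = 0.4024
P_K = P₀×ρ^K = 0.4024 × 0.6000^9 = 0.4024 × 0.01008 = 0.004056
L = ρ[1 - (K+1)ρ^K + Kρ^(K+1)] / [(1-ρ)(1-ρ^(K+1))]
L = 0.6000 × (1 - 10×0.010078 + 9×0.0060466) / ((1 - 0.6000) × (1 - 0.0060466)) = 1.4392 tickets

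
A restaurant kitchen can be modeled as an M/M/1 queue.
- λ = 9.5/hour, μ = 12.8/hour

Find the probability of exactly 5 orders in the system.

ρ = λ/μ = 9.5/12.8 = 0.7422
P(n) = (1-ρ)ρⁿ
P(5) = (1-0.7422) × 0.7422^5
P(5) = 0.2578 × 0.2252
P(5) = 0.05806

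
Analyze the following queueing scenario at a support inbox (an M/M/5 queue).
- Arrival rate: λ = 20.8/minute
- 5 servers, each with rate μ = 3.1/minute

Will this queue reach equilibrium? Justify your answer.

Stability requires ρ = λ/(cμ) < 1
ρ = 20.8/(5 × 3.1) = 20.8/15.50 = 1.3419
Since 1.3419 ≥ 1, the system is UNSTABLE.
Need c > λ/μ = 20.8/3.1 = 6.71.
Minimum servers needed: c = 7.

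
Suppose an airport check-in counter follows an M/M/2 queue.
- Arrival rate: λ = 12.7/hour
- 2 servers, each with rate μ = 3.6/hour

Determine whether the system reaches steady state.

Stability requires ρ = λ/(cμ) < 1
ρ = 12.7/(2 × 3.6) = 12.7/7.20 = 1.7639
Since 1.7639 ≥ 1, the system is UNSTABLE.
Need c > λ/μ = 12.7/3.6 = 3.53.
Minimum servers needed: c = 4.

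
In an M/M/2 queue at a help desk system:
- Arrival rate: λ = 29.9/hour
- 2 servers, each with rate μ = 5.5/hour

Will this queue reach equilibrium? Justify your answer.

Stability requires ρ = λ/(cμ) < 1
ρ = 29.9/(2 × 5.5) = 29.9/11.00 = 2.7182
Since 2.7182 ≥ 1, the system is UNSTABLE.
Need c > λ/μ = 29.9/5.5 = 5.44.
Minimum servers needed: c = 6.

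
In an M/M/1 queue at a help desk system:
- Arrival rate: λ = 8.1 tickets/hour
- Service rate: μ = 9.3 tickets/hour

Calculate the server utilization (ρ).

Server utilization: ρ = λ/μ
ρ = 8.1/9.3 = 0.8710
The server is busy 87.10% of the time.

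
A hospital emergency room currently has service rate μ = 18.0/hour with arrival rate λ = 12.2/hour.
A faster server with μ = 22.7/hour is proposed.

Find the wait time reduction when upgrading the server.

System 1: ρ₁ = 12.2/18.0 = 0.6778, W₁ = 1/(18.0-12.2) = 0.1724
System 2: ρ₂ = 12.2/22.7 = 0.5374, W₂ = 1/(22.7-12.2) = 0.09524
Improvement: (W₁-W₂)/W₁ = (0.1724-0.09524)/0.1724 = 44.76%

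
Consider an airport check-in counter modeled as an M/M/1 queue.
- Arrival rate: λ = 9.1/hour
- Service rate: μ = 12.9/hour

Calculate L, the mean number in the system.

ρ = λ/μ = 9.1/12.9 = 0.7054
For M/M/1: L = λ/(μ-λ)
L = 9.1/(12.9-9.1) = 9.1/3.80
L = 2.3947 passengers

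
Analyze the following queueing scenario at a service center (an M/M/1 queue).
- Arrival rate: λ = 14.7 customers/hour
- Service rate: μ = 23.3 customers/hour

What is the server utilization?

Server utilization: ρ = λ/μ
ρ = 14.7/23.3 = 0.6309
The server is busy 63.09% of the time.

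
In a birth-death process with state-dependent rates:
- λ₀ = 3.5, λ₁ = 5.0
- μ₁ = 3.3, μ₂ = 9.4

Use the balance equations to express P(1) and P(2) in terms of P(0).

Balance equations:
State 0: λ₀P₀ = μ₁P₁ → P₁ = (λ₀/μ₁)P₀ = (3.5/3.3)P₀ = 1.0606P₀
State 1: P₂ = (λ₀λ₁)/(μ₁μ₂)P₀ = (3.5×5.0)/(3.3×9.4)P₀ = 0.5642P₀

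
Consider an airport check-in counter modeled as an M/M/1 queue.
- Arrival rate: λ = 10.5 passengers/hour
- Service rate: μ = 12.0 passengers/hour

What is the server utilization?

Server utilization: ρ = λ/μ
ρ = 10.5/12.0 = 0.8750
The server is busy 87.50% of the time.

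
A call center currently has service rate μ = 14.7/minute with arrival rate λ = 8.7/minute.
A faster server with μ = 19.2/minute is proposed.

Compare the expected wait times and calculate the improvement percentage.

System 1: ρ₁ = 8.7/14.7 = 0.5918, W₁ = 1/(14.7-8.7) = 0.16667
System 2: ρ₂ = 8.7/19.2 = 0.4531, W₂ = 1/(19.2-8.7) = 0.095238
Improvement: (W₁-W₂)/W₁ = (0.16667-0.095238)/0.16667 = 42.86%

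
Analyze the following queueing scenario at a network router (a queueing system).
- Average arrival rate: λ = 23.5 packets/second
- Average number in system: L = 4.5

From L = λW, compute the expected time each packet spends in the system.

Little's Law: L = λW, so W = L/λ
W = 4.5/23.5 = 0.1915 seconds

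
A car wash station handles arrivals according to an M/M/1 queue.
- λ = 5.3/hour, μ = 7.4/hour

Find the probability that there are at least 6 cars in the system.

ρ = λ/μ = 5.3/7.4 = 0.7162
P(N ≥ n) = ρⁿ
P(N ≥ 6) = 0.7162^6
P(N ≥ 6) = 0.1350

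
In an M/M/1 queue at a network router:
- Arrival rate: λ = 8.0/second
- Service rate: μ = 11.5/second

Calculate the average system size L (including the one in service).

ρ = λ/μ = 8.0/11.5 = 0.6957
For M/M/1: L = λ/(μ-λ)
L = 8.0/(11.5-8.0) = 8.0/3.50
L = 2.2857 packets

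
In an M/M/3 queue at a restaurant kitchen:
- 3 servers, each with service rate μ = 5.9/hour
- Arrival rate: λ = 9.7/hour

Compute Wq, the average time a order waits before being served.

Traffic intensity: ρ = λ/(cμ) = 9.7/(3×5.9) = 0.5480
Since ρ = 0.5480 < 1, system is stable.
Offered load a = λ/μ = cρ = 9.7/5.9 = 1.6441
P₀ = [ Σₙ₌₀^2 aⁿ/n! + a^3/(3!(1-ρ)) ]⁻¹
Σ = a^0/0! + a^1/1! + a^2/2! = 1.00000 + 1.64407 + 1.35148 = 3.9955
a^3/(3!(1-ρ)) = 4.44385/(6 × 0.451977) = 1.6387
P₀ = 1/(3.9955 + 1.6387) = 0.1775
Lq = P₀·a^3·ρ / (3!(1-ρ)²) = 0.1775 × 4.4438 × 0.5480 / (6 × 0.2043) = 0.3526
Wq = Lq/λ = 0.35265/9.7 = 0.03636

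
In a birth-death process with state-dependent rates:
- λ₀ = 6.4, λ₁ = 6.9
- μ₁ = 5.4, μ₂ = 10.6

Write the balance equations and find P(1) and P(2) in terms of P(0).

Balance equations:
State 0: λ₀P₀ = μ₁P₁ → P₁ = (λ₀/μ₁)P₀ = (6.4/5.4)P₀ = 1.1852P₀
State 1: P₂ = (λ₀λ₁)/(μ₁μ₂)P₀ = (6.4×6.9)/(5.4×10.6)P₀ = 0.7715P₀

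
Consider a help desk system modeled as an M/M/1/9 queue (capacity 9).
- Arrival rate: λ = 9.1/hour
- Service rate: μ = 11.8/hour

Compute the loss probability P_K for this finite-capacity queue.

ρ = λ/μ = 9.1/11.8 = 0.771186
P₀ = (1-ρ)/(1-ρ^(K+1)) = (1-0.771186)/(1-0.771186^10) = 0.2288/0.9256 = 0.2472
P_K = P₀×ρ^K = 0.2472 × 0.771186^9 = 0.2472 × 0.09648 = 0.02385
Blocking probability = 2.39%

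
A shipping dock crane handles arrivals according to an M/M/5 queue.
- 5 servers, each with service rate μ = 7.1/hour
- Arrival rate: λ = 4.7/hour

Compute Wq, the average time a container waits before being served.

Traffic intensity: ρ = λ/(cμ) = 4.7/(5×7.1) = 0.1324
Since ρ = 0.1324 < 1, system is stable.
Offered load a = λ/μ = cρ = 4.7/7.1 = 0.6620
P₀ = [ Σₙ₌₀^4 aⁿ/n! + a^5/(5!(1-ρ)) ]⁻¹
Σ = a^0/0! + a^1/1! + a^2/2! + a^3/3! + a^4/4! = 1.0000 + 0.66197 + 0.21910 + 0.048347 + 0.0080010 = 1.9374
a^5/(5!(1-ρ)) = 0.1271/(120 × 0.8676) = 0.001221
P₀ = 1/(1.9374 + 0.001221) = 0.5158
Lq = P₀·a^5·ρ / (5!(1-ρ)²) = 0.5158 × 0.1271 × 0.1324 / (120 × 0.7527) = 0.00009610
Wq = Lq/λ = 0.00009610/4.7 = 0.00002045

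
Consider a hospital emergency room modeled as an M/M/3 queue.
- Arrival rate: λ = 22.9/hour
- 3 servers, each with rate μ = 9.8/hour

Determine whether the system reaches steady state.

Stability requires ρ = λ/(cμ) < 1
ρ = 22.9/(3 × 9.8) = 22.9/29.40 = 0.7789
Since 0.7789 < 1, the system is STABLE.
The servers are busy 77.89% of the time.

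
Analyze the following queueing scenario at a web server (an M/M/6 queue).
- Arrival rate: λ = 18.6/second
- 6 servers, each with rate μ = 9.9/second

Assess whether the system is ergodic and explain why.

Stability requires ρ = λ/(cμ) < 1
ρ = 18.6/(6 × 9.9) = 18.6/59.40 = 0.3131
Since 0.3131 < 1, the system is STABLE.
The servers are busy 31.31% of the time.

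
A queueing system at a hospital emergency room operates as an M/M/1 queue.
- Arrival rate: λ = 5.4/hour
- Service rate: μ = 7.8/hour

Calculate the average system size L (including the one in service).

ρ = λ/μ = 5.4/7.8 = 0.6923
For M/M/1: L = λ/(μ-λ)
L = 5.4/(7.8-5.4) = 5.4/2.40
L = 2.2500 patients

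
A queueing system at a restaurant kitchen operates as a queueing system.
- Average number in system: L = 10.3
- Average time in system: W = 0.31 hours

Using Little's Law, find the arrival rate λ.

Little's Law: L = λW, so λ = L/W
λ = 10.3/0.31 = 33.2258 orders/hour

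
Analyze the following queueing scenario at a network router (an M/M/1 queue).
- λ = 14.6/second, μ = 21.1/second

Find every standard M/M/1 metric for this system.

Step 1: ρ = λ/μ = 14.6/21.1 = 0.6919
Step 2: L = λ/(μ-λ) = 14.6/6.50 = 2.2462
Step 3: Lq = λ²/(μ(μ-λ)) = 213.16/(21.1×6.50) = 1.5542
Step 4: W = 1/(μ-λ) = 1/6.50 = 0.15385
Step 5: Wq = λ/(μ(μ-λ)) = 14.6/(21.1×6.50) = 0.1065
Step 6: P(0) = 1-ρ = 0.3081
Verify: L = λW = 14.6×0.15385 = 2.2462 ✔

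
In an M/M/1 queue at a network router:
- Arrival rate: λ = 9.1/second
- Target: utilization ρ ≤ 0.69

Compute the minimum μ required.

ρ = λ/μ, so μ = λ/ρ
μ ≥ 9.1/0.69 = 13.1884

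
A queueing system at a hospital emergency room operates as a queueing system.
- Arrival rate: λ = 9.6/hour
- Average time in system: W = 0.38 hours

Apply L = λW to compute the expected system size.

Little's Law: L = λW
L = 9.6 × 0.38 = 3.6480 patients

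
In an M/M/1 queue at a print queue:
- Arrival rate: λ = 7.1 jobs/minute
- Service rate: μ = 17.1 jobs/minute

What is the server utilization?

Server utilization: ρ = λ/μ
ρ = 7.1/17.1 = 0.4152
The server is busy 41.52% of the time.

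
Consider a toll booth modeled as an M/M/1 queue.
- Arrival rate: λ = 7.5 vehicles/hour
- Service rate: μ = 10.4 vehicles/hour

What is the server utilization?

Server utilization: ρ = λ/μ
ρ = 7.5/10.4 = 0.7212
The server is busy 72.12% of the time.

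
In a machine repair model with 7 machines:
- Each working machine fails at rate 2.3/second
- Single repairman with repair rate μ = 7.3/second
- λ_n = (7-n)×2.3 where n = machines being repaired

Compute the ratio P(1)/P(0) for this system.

P(1)/P(0) = ∏_{i=0}^{1-1} λ_i/μ_{i+1}
= (7-0)×2.3/7.3
= 2.2055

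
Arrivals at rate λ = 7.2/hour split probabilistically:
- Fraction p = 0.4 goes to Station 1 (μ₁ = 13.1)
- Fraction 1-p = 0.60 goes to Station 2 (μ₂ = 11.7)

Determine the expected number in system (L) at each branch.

Effective rates: λ₁ = 7.2×0.4 = 2.88, λ₂ = 7.2×0.60 = 4.32
Station 1: ρ₁ = 2.88/13.1 = 0.21985, L₁ = ρ₁/(1-ρ₁) = 0.21985/(1-0.21985) = 0.2818
Station 2: ρ₂ = 4.32/11.7 = 0.36923, L₂ = ρ₂/(1-ρ₂) = 0.36923/(1-0.36923) = 0.5854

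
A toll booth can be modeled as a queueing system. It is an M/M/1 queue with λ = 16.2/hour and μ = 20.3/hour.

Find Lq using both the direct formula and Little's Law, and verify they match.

Method 1 (direct): Lq = λ²/(μ(μ-λ)) = 262.44/(20.3 × 4.10) = 3.1532

Method 2 (Little's Law):
W = 1/(μ-λ) = 1/4.10 = 0.2439
Wq = W - 1/μ = 0.2439 - 0.04926 = 0.19464
Lq = λWq = 16.2 × 0.19464 = 3.1532 ✔ (matches Method 1)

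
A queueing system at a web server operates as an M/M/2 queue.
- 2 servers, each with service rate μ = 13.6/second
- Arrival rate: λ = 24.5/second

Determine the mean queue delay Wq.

Traffic intensity: ρ = λ/(cμ) = 24.5/(2×13.6) = 0.9007
Since ρ = 0.9007 < 1, system is stable.
Offered load a = λ/μ = cρ = 24.5/13.6 = 1.8015
P₀ = [ Σₙ₌₀^1 aⁿ/n! + a^2/(2!(1-ρ)) ]⁻¹
Σ = a^0/0! + a^1/1! = 1.0000 + 1.8015 = 2.8015
a^2/(2!(1-ρ)) = 3.24530/(2 × 0.0992647) = 16.3467
P₀ = 1/(2.8015 + 16.3467) = 0.05222
Lq = P₀·a^2·ρ / (2!(1-ρ)²) = 0.052224 × 3.2453 × 0.90074 / (2 × 0.0098535) = 7.7465
Wq = Lq/λ = 7.7465/24.5 = 0.3162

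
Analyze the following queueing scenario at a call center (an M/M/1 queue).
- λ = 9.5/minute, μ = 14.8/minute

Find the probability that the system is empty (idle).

ρ = λ/μ = 9.5/14.8 = 0.6419
P(0) = 1 - ρ = 1 - 0.6419 = 0.3581
The server is idle 35.81% of the time.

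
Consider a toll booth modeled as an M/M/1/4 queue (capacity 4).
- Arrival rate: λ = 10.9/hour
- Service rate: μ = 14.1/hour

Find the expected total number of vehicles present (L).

ρ = λ/μ = 10.9/14.1 = 0.77305
P₀ = (1-ρ)/(1-ρ^(K+1)) = (1-0.77305)/(1-0.77305^5) = 0.22695/0.72392 = 0.3135
P_K = P₀×ρ^K = 0.3135 × 0.77305^4 = 0.3135 × 0.3571 = 0.1120
L = ρ[1 - (K+1)ρ^K + Kρ^(K+1)] / [(1-ρ)(1-ρ^(K+1))]
L = 0.77305 × (1 - 5×0.35713 + 4×0.27608) / ((1 - 0.77305) × (1 - 0.27608)) = 1.4994 vehicles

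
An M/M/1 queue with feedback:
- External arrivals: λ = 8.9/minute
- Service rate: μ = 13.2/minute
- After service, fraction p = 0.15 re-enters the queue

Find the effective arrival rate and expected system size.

Effective arrival rate: λ_eff = λ/(1-p) = 8.9/(1-0.15) = 8.9/0.85 = 10.470588
ρ = λ_eff/μ = 10.470588/13.2 = 0.793226
L = ρ/(1-ρ) = 0.793226/(1-0.793226) = 3.8362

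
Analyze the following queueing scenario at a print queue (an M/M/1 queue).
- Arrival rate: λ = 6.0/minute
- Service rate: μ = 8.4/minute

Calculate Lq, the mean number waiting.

ρ = λ/μ = 6.0/8.4 = 0.7143
For M/M/1: Lq = λ²/(μ(μ-λ))
Lq = 36.00/(8.4 × 2.40)
Lq = 1.7857 jobs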